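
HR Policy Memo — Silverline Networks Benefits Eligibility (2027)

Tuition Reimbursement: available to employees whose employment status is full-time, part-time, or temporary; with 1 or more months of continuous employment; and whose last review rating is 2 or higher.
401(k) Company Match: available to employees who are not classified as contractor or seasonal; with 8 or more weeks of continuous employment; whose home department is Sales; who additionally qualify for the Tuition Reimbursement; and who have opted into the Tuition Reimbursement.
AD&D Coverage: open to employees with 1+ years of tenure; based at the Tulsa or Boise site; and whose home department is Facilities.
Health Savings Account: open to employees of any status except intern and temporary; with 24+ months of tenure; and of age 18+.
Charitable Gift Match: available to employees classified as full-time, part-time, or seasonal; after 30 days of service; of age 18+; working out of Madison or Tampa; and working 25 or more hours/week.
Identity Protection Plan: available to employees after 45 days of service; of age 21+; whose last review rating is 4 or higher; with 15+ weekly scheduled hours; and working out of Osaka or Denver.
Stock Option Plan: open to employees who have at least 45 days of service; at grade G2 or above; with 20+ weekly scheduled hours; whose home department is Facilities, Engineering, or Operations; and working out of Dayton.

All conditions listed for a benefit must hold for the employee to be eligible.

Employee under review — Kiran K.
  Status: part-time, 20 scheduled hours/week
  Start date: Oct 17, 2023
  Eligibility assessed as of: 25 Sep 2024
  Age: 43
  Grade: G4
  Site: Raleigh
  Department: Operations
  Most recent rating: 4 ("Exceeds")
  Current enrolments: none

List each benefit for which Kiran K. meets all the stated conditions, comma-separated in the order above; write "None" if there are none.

Service from Oct 17, 2023 to 25 Sep 2024: 344 days.
Tuition Reimbursement — status part-time ✓; service 344 days ≥ 1 month (≈30 days) ✓; rating 4 ≥ 2 ✓ → eligible.
401(k) Company Match — status part-time ✓ (not excluded); service 344 days ≥ 8 weeks (≈56 days) ✓; dept Operations ✗ → not eligible.
AD&D Coverage — service 344 days < 1 year (≈365 days) ✗ → not eligible.
Health Savings Account — status part-time ✓ (not excluded); service 344 days < 24 months (≈720 days) ✗ → not eligible.
Charitable Gift Match — status part-time ✓; service 344 days ≥ 30 days ✓; age 43 ≥ 18 ✓; site Raleigh ✗ (not Madison or Tampa) → not eligible.
Identity Protection Plan — service 344 days ≥ 45 days ✓; age 43 ≥ 21 ✓; rating 4 ≥ 4 ✓; 20 hrs/wk ≥ 15 ✓; site Raleigh ✗ (not Osaka or Denver) → not eligible.
Stock Option Plan — service 344 days ≥ 45 days ✓; grade G4 ≥ G2 ✓; 20 hrs/wk ≥ 20 ✓; dept Operations ✓; site Raleigh ✗ (not Dayton) → not eligible.

Tuition Reimbursement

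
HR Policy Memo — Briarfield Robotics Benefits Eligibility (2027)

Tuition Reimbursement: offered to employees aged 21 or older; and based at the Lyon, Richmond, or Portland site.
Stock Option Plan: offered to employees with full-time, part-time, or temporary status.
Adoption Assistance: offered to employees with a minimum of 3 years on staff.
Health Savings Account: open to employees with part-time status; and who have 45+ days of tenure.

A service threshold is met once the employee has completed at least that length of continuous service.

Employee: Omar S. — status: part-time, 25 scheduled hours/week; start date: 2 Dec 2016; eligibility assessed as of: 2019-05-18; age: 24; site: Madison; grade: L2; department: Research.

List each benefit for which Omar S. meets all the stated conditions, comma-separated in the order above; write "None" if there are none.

Service from 2 Dec 2016 to 2019-05-18: 897 days.
Tuition Reimbursement — age 24 ≥ 21 ✓; site Madison ✗ (not Lyon, Richmond, or Portland) → not eligible.
Stock Option Plan — status part-time ✓ → eligible.
Adoption Assistance — service 897 days < 3 years (≈1095 days) ✗ → not eligible.
Health Savings Account — status part-time ✓; service 897 days ≥ 45 days ✓ → eligible.

Stock Option Plan, Health Savings Account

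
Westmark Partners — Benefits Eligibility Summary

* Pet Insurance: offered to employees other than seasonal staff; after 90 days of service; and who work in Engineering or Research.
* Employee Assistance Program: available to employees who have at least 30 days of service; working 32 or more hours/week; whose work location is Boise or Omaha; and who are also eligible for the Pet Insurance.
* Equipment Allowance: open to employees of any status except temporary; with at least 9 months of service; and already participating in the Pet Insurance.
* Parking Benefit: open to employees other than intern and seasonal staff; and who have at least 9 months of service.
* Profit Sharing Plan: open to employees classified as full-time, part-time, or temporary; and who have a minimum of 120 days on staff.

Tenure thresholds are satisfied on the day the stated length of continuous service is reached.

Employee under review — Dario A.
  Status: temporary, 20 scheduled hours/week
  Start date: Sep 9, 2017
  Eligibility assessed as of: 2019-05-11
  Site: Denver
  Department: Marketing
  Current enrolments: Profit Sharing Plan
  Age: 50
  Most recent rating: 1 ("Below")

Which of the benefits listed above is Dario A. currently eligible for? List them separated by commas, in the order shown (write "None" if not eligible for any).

Parking Benefit, Profit Sharing Plan

Service from Sep 9, 2017 to 2019-05-11: 609 days.
Pet Insurance — status temporary ✓ (not excluded); service 609 days ≥ 90 days ✓; dept Marketing ✗ → not eligible.
Employee Assistance Program — service 609 days ≥ 30 days ✓; 20 hrs/wk < 32 ✗ → not eligible.
Equipment Allowance — status temporary ✗ (excluded) → not eligible.
Parking Benefit — status temporary ✓ (not excluded); service 609 days ≥ 9 months (≈270 days) ✓ → eligible.
Profit Sharing Plan — status temporary ✓; service 609 days ≥ 120 days ✓ → eligible.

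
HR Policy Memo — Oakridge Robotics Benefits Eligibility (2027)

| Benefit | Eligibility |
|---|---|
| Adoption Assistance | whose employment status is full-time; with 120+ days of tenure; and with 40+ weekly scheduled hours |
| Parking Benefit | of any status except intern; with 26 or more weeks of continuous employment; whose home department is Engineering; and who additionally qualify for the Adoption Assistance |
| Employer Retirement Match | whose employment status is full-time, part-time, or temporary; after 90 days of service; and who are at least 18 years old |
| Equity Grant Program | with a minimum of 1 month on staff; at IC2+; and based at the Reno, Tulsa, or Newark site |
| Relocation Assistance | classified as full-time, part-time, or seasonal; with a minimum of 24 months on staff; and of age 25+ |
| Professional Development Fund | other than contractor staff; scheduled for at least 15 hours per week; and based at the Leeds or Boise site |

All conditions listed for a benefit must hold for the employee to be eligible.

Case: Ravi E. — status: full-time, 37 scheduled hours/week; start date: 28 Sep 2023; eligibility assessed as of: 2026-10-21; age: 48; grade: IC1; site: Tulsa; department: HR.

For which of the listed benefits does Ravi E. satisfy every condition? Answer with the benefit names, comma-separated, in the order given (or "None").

Employer Retirement Match, Relocation Assistance

Service from 28 Sep 2023 to 2026-10-21: 1119 days.
Adoption Assistance — status full-time ✓; service 1119 days ≥ 120 days ✓; 37 hrs/wk < 40 ✗ → not eligible.
Parking Benefit — status full-time ✓ (not excluded); service 1119 days ≥ 26 weeks (≈182 days) ✓; dept HR ✗ → not eligible.
Employer Retirement Match — status full-time ✓; service 1119 days ≥ 90 days ✓; age 48 ≥ 18 ✓ → eligible.
Equity Grant Program — service 1119 days ≥ 1 month (≈30 days) ✓; grade IC1 < IC2 ✗ → not eligible.
Relocation Assistance — status full-time ✓; service 1119 days ≥ 24 months (≈720 days) ✓; age 48 ≥ 25 ✓ → eligible.
Professional Development Fund — status full-time ✓ (not excluded); 37 hrs/wk ≥ 15 ✓; site Tulsa ✗ (not Leeds or Boise) → not eligible.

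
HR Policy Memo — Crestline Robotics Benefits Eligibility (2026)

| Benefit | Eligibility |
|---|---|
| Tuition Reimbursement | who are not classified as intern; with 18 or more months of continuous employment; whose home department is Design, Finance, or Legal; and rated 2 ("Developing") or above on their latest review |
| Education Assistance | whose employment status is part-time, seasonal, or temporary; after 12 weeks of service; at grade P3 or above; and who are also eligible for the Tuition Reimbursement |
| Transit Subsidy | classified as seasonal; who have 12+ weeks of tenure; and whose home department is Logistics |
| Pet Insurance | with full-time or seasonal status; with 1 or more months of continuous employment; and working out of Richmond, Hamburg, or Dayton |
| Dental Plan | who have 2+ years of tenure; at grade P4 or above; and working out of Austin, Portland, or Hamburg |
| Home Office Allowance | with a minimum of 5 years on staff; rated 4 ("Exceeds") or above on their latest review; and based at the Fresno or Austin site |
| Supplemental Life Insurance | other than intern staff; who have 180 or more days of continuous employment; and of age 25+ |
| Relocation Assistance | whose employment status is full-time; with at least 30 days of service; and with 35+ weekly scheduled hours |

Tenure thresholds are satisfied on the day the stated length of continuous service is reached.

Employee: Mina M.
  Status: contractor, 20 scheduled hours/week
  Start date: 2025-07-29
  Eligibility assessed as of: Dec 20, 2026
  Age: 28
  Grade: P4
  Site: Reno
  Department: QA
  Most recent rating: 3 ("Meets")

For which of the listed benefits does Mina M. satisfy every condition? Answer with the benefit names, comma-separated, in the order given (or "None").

Service from 2025-07-29 to Dec 20, 2026: 509 days.
Tuition Reimbursement — status contractor ✓ (not excluded); service 509 days < 18 months (≈540 days) ✗ → not eligible.
Education Assistance — status contractor ✗ (requires part-time, seasonal, or temporary) → not eligible.
Transit Subsidy — status contractor ✗ (requires seasonal) → not eligible.
Pet Insurance — status contractor ✗ (requires full-time or seasonal) → not eligible.
Dental Plan — service 509 days < 2 years (≈730 days) ✗ → not eligible.
Home Office Allowance — service 509 days < 5 years (≈1825 days) ✗ → not eligible.
Supplemental Life Insurance — status contractor ✓ (not excluded); service 509 days ≥ 180 days ✓; age 28 ≥ 25 ✓ → eligible.
Relocation Assistance — status contractor ✗ (requires full-time) → not eligible.

Supplemental Life Insurance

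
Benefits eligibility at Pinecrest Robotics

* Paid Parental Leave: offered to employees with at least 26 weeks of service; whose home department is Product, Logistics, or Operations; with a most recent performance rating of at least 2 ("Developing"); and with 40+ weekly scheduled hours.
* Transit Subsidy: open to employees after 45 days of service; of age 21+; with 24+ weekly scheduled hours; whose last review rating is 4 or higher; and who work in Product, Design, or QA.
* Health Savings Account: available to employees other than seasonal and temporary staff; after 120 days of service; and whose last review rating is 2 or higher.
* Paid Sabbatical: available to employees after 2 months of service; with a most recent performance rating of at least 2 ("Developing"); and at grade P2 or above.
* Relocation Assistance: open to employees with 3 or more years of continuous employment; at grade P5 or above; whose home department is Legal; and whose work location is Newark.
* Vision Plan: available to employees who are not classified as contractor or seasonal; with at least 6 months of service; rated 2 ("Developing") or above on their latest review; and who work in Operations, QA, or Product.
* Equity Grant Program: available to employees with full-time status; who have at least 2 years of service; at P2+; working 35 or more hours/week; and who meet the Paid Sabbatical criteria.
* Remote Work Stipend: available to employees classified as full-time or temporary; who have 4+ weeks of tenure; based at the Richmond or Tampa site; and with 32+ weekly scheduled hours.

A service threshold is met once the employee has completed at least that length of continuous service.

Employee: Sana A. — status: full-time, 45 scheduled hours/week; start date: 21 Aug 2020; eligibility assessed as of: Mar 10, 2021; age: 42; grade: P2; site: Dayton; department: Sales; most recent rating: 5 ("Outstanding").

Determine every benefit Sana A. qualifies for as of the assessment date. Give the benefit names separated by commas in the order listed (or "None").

Service from 21 Aug 2020 to Mar 10, 2021: 201 days.
Paid Parental Leave — service 201 days ≥ 26 weeks (≈182 days) ✓; dept Sales ✗ → not eligible.
Transit Subsidy — service 201 days ≥ 45 days ✓; age 42 ≥ 21 ✓; 45 hrs/wk ≥ 24 ✓; rating 5 ≥ 4 ✓; dept Sales ✗ → not eligible.
Health Savings Account — status full-time ✓ (not excluded); service 201 days ≥ 120 days ✓; rating 5 ≥ 2 ✓ → eligible.
Paid Sabbatical — service 201 days ≥ 2 months (≈60 days) ✓; rating 5 ≥ 2 ✓; grade P2 ≥ P2 ✓ → eligible.
Relocation Assistance — service 201 days < 3 years (≈1095 days) ✗ → not eligible.
Vision Plan — status full-time ✓ (not excluded); service 201 days ≥ 6 months (≈180 days) ✓; rating 5 ≥ 2 ✓; dept Sales ✗ → not eligible.
Equity Grant Program — status full-time ✓; service 201 days < 2 years (≈730 days) ✗ → not eligible.
Remote Work Stipend — status full-time ✓; service 201 days ≥ 4 weeks (≈28 days) ✓; site Dayton ✗ (not Richmond or Tampa) → not eligible.

Health Savings Account, Paid Sabbatical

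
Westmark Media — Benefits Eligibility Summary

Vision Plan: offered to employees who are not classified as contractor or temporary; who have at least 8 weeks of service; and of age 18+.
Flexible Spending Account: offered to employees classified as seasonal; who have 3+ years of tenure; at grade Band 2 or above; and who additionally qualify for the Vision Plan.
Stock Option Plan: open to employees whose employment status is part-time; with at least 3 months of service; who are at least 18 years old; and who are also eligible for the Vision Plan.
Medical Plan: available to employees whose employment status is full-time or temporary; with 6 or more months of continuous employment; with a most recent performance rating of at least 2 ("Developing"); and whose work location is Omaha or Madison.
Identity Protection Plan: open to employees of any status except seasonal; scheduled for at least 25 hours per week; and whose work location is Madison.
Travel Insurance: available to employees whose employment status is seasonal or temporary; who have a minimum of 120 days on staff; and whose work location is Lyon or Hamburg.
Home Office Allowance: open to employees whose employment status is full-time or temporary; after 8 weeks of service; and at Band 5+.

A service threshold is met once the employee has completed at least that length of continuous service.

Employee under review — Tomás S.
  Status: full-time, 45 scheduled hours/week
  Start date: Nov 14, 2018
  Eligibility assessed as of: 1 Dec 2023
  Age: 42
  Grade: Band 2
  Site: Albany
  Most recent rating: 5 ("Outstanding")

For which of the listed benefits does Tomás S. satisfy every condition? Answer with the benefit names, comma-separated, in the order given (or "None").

Vision Plan

Service from Nov 14, 2018 to 1 Dec 2023: 1843 days.
Vision Plan — status full-time ✓ (not excluded); service 1843 days ≥ 8 weeks (≈56 days) ✓; age 42 ≥ 18 ✓ → eligible.
Flexible Spending Account — status full-time ✗ (requires seasonal) → not eligible.
Stock Option Plan — status full-time ✗ (requires part-time) → not eligible.
Medical Plan — status full-time ✓; service 1843 days ≥ 6 months (≈180 days) ✓; rating 5 ≥ 2 ✓; site Albany ✗ (not Omaha or Madison) → not eligible.
Identity Protection Plan — status full-time ✓ (not excluded); 45 hrs/wk ≥ 25 ✓; site Albany ✗ (not Madison) → not eligible.
Travel Insurance — status full-time ✗ (requires seasonal or temporary) → not eligible.
Home Office Allowance — status full-time ✓; service 1843 days ≥ 8 weeks (≈56 days) ✓; grade Band 2 < Band 5 ✗ → not eligible.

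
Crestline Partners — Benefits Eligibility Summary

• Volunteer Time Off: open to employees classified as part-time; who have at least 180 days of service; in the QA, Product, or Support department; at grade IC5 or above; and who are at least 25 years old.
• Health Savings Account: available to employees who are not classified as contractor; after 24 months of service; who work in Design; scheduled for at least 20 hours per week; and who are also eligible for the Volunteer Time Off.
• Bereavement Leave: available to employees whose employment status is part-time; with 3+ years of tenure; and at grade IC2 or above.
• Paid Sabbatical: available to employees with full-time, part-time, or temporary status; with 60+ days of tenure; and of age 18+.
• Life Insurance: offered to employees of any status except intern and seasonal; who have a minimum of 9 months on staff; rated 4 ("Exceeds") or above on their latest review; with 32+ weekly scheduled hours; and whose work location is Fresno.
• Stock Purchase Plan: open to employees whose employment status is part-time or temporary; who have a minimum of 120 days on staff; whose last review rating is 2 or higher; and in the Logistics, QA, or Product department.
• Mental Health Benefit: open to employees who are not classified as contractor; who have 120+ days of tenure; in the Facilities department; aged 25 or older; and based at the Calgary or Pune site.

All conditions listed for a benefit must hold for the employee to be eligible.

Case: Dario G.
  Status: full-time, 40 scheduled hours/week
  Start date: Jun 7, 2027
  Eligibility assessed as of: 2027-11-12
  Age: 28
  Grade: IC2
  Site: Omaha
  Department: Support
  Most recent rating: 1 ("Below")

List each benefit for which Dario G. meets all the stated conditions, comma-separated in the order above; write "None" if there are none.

Service from Jun 7, 2027 to 2027-11-12: 158 days.
Volunteer Time Off — status full-time ✗ (requires part-time) → not eligible.
Health Savings Account — status full-time ✓ (not excluded); service 158 days < 24 months (≈720 days) ✗ → not eligible.
Bereavement Leave — status full-time ✗ (requires part-time) → not eligible.
Paid Sabbatical — status full-time ✓; service 158 days ≥ 60 days ✓; age 28 ≥ 18 ✓ → eligible.
Life Insurance — status full-time ✓ (not excluded); service 158 days < 9 months (≈270 days) ✗ → not eligible.
Stock Purchase Plan — status full-time ✗ (requires part-time or temporary) → not eligible.
Mental Health Benefit — status full-time ✓ (not excluded); service 158 days ≥ 120 days ✓; dept Support ✗ → not eligible.

Paid Sabbatical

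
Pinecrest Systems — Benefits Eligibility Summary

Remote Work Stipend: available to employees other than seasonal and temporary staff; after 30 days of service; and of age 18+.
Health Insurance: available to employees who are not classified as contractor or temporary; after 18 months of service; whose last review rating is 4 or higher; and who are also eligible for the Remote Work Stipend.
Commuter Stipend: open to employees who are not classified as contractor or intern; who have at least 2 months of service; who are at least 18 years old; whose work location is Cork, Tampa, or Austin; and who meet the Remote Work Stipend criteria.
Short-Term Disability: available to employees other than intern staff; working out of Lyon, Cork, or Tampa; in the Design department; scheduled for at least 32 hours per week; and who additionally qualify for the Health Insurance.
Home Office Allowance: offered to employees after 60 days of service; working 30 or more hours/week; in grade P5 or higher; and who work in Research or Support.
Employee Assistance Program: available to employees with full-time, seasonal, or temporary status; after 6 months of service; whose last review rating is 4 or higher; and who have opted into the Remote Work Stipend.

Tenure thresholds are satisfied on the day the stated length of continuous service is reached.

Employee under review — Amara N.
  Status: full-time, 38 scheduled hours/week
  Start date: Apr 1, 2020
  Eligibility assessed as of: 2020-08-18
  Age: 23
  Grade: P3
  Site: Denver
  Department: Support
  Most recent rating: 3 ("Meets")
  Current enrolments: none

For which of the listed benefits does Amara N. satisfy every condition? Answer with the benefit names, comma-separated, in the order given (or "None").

Remote Work Stipend

Service from Apr 1, 2020 to 2020-08-18: 139 days.
Remote Work Stipend — status full-time ✓ (not excluded); service 139 days ≥ 30 days ✓; age 23 ≥ 18 ✓ → eligible.
Health Insurance — status full-time ✓ (not excluded); service 139 days < 18 months (≈540 days) ✗ → not eligible.
Commuter Stipend — status full-time ✓ (not excluded); service 139 days ≥ 2 months (≈60 days) ✓; age 23 ≥ 18 ✓; site Denver ✗ (not Cork, Tampa, or Austin) → not eligible.
Short-Term Disability — status full-time ✓ (not excluded); site Denver ✗ (not Lyon, Cork, or Tampa) → not eligible.
Home Office Allowance — service 139 days ≥ 60 days ✓; 38 hrs/wk ≥ 30 ✓; grade P3 < P5 ✗ → not eligible.
Employee Assistance Program — status full-time ✓; service 139 days < 6 months (≈180 days) ✗ → not eligible.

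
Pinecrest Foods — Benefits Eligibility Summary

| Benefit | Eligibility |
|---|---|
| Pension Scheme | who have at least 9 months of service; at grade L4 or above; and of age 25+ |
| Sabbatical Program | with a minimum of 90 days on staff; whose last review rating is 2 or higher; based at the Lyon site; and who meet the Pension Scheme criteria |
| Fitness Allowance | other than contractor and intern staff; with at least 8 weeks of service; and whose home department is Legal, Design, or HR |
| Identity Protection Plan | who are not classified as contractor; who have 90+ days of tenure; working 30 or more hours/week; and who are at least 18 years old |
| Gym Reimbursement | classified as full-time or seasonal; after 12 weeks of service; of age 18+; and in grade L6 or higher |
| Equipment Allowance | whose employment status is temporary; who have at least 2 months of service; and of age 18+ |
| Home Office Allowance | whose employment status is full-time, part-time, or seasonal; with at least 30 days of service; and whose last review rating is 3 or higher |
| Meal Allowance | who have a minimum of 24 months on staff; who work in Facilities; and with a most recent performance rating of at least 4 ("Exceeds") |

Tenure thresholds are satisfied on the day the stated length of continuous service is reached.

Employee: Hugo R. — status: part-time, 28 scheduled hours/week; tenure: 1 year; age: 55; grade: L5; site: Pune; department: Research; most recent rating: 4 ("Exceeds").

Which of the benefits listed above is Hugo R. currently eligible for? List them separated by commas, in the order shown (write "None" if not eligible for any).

Pension Scheme, Home Office Allowance

Pension Scheme — service 1 year ≥ 9 months (≈270 days) ✓; grade L5 ≥ L4 ✓; age 55 ≥ 25 ✓ → eligible.
Sabbatical Program — service 1 year ≥ 90 days ✓; rating 4 ≥ 2 ✓; site Pune ✗ (not Lyon) → not eligible.
Fitness Allowance — status part-time ✓ (not excluded); service 1 year ≥ 8 weeks (≈56 days) ✓; dept Research ✗ → not eligible.
Identity Protection Plan — status part-time ✓ (not excluded); service 1 year ≥ 90 days ✓; 28 hrs/wk < 30 ✗ → not eligible.
Gym Reimbursement — status part-time ✗ (requires full-time or seasonal) → not eligible.
Equipment Allowance — status part-time ✗ (requires temporary) → not eligible.
Home Office Allowance — status part-time ✓; service 1 year ≥ 30 days ✓; rating 4 ≥ 3 ✓ → eligible.
Meal Allowance — service 1 year < 24 months (≈720 days) ✗ → not eligible.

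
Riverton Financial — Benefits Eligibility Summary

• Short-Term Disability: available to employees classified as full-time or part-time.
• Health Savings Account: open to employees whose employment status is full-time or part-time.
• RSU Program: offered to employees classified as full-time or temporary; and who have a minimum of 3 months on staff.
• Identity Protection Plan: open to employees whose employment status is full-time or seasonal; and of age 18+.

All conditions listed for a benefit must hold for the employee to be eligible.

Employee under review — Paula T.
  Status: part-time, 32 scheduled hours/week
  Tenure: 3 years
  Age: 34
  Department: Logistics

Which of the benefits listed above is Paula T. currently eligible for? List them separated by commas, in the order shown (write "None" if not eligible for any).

Short-Term Disability — status part-time ✓ → eligible.
Health Savings Account — status part-time ✓ → eligible.
RSU Program — status part-time ✗ (requires full-time or temporary) → not eligible.
Identity Protection Plan — status part-time ✗ (requires full-time or seasonal) → not eligible.

Short-Term Disability, Health Savings Account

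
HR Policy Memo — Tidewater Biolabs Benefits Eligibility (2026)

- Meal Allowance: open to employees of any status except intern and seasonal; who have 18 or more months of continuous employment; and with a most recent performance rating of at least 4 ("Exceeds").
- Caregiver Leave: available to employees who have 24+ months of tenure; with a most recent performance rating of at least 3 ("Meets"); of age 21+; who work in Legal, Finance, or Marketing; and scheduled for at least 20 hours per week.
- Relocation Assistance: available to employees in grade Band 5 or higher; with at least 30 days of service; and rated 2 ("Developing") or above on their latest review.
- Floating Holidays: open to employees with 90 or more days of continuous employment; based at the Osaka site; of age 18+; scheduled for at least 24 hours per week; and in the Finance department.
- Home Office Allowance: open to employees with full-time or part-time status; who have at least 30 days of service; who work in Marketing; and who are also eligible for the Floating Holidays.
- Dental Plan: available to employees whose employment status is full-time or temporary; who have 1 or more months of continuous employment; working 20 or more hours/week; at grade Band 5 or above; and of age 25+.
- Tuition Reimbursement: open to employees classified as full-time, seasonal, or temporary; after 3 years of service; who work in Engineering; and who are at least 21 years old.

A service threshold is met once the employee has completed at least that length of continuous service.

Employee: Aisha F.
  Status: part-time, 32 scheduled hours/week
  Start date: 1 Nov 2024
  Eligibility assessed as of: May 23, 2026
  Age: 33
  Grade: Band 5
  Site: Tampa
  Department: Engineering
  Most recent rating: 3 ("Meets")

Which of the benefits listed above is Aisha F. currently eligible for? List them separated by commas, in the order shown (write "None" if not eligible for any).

Service from 1 Nov 2024 to May 23, 2026: 568 days.
Meal Allowance — status part-time ✓ (not excluded); service 568 days ≥ 18 months (≈540 days) ✓; rating 3 < 4 ✗ → not eligible.
Caregiver Leave — service 568 days < 24 months (≈720 days) ✗ → not eligible.
Relocation Assistance — grade Band 5 ≥ Band 5 ✓; service 568 days ≥ 30 days ✓; rating 3 ≥ 2 ✓ → eligible.
Floating Holidays — service 568 days ≥ 90 days ✓; site Tampa ✗ (not Osaka) → not eligible.
Home Office Allowance — status part-time ✓; service 568 days ≥ 30 days ✓; dept Engineering ✗ → not eligible.
Dental Plan — status part-time ✗ (requires full-time or temporary) → not eligible.
Tuition Reimbursement — status part-time ✗ (requires full-time, seasonal, or temporary) → not eligible.

Relocation Assistance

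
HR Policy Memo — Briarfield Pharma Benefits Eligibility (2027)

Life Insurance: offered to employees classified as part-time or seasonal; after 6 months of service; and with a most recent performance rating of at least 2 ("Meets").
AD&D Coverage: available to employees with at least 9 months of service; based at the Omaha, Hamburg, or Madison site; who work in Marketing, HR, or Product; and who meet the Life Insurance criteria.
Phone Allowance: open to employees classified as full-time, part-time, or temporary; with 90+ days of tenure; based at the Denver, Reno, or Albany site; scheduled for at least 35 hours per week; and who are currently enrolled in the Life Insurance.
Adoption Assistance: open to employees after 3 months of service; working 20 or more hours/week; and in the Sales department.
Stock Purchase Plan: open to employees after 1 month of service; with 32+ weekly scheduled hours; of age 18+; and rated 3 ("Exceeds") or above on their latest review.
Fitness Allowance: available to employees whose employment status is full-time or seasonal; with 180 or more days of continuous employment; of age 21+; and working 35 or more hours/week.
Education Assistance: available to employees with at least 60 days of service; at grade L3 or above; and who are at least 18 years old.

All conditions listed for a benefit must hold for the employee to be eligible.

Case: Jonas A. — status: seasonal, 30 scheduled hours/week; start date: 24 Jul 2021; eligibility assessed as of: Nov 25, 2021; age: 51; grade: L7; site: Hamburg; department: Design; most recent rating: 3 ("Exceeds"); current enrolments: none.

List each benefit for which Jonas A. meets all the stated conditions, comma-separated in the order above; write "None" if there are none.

Service from 24 Jul 2021 to Nov 25, 2021: 124 days.
Life Insurance — status seasonal ✓; service 124 days < 6 months (≈180 days) ✗ → not eligible.
AD&D Coverage — service 124 days < 9 months (≈270 days) ✗ → not eligible.
Phone Allowance — status seasonal ✗ (requires full-time, part-time, or temporary) → not eligible.
Adoption Assistance — service 124 days ≥ 3 months (≈90 days) ✓; 30 hrs/wk ≥ 20 ✓; dept Design ✗ → not eligible.
Stock Purchase Plan — service 124 days ≥ 1 month (≈30 days) ✓; 30 hrs/wk < 32 ✗ → not eligible.
Fitness Allowance — status seasonal ✓; service 124 days < 180 days ✗ → not eligible.
Education Assistance — service 124 days ≥ 60 days ✓; grade L7 ≥ L3 ✓; age 51 ≥ 18 ✓ → eligible.

Education Assistance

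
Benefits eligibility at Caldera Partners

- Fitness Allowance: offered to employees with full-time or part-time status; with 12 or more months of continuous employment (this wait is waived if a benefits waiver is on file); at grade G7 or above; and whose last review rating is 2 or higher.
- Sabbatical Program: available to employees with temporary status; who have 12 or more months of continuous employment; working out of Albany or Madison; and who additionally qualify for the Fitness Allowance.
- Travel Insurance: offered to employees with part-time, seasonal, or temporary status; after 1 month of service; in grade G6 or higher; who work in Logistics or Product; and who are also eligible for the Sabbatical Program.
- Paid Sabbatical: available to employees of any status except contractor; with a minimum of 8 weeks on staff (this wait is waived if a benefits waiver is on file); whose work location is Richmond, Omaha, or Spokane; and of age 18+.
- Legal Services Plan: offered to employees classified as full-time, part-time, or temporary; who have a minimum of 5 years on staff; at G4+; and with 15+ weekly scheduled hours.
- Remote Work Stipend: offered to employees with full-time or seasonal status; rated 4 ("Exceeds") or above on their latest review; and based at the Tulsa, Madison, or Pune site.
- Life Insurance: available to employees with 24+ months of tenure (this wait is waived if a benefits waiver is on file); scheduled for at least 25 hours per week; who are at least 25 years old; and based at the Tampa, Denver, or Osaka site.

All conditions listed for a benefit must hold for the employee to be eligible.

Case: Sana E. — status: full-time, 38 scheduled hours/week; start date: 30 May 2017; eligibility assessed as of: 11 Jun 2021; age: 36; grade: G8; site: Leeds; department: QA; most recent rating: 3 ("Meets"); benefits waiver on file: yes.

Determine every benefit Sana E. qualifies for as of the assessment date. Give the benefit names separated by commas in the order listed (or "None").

Fitness Allowance

Service from 30 May 2017 to 11 Jun 2021: 1473 days.
Fitness Allowance — status full-time ✓; benefits waiver on file ✓; grade G8 ≥ G7 ✓; rating 3 ≥ 2 ✓ → eligible.
Sabbatical Program — status full-time ✗ (requires temporary) → not eligible.
Travel Insurance — status full-time ✗ (requires part-time, seasonal, or temporary) → not eligible.
Paid Sabbatical — status full-time ✓ (not excluded); benefits waiver on file ✓; site Leeds ✗ (not Richmond, Omaha, or Spokane) → not eligible.
Legal Services Plan — status full-time ✓; service 1473 days < 5 years (≈1825 days) ✗ → not eligible.
Remote Work Stipend — status full-time ✓; rating 3 < 4 ✗ → not eligible.
Life Insurance — benefits waiver on file ✓; 38 hrs/wk ≥ 25 ✓; age 36 ≥ 25 ✓; site Leeds ✗ (not Tampa, Denver, or Osaka) → not eligible.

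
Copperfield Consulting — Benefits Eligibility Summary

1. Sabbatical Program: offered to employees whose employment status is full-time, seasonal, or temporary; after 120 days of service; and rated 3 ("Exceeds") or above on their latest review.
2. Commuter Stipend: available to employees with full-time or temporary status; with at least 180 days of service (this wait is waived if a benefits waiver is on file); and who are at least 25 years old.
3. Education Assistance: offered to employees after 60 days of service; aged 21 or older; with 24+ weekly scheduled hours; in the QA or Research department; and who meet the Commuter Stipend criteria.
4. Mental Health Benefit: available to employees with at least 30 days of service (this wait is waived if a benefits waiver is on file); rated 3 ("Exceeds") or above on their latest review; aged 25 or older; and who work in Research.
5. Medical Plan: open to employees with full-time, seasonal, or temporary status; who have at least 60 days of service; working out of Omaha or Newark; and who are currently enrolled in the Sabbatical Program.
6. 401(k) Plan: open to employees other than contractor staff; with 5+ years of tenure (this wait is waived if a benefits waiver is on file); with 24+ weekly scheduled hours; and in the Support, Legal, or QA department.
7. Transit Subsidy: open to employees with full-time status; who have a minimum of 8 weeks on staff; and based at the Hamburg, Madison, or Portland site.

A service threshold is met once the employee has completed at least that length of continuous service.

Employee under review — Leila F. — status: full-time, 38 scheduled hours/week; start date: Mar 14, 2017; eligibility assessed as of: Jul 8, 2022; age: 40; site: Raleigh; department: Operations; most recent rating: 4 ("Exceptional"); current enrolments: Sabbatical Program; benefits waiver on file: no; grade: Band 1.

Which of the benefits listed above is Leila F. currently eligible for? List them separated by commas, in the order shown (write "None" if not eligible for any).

Service from Mar 14, 2017 to Jul 8, 2022: 1942 days.
Sabbatical Program — status full-time ✓; service 1942 days ≥ 120 days ✓; rating 4 ≥ 3 ✓ → eligible.
Commuter Stipend — status full-time ✓; no waiver, service 1942 days ≥ 180 days ✓; age 40 ≥ 25 ✓ → eligible.
Education Assistance — service 1942 days ≥ 60 days ✓; age 40 ≥ 21 ✓; 38 hrs/wk ≥ 24 ✓; dept Operations ✗ → not eligible.
Mental Health Benefit — no waiver, service 1942 days ≥ 30 days ✓; rating 4 ≥ 3 ✓; age 40 ≥ 25 ✓; dept Operations ✗ → not eligible.
Medical Plan — status full-time ✓; service 1942 days ≥ 60 days ✓; site Raleigh ✗ (not Omaha or Newark) → not eligible.
401(k) Plan — status full-time ✓ (not excluded); no waiver, service 1942 days ≥ 5 years (≈1825 days) ✓; 38 hrs/wk ≥ 24 ✓; dept Operations ✗ → not eligible.
Transit Subsidy — status full-time ✓; service 1942 days ≥ 8 weeks (≈56 days) ✓; site Raleigh ✗ (not Hamburg, Madison, or Portland) → not eligible.

Sabbatical Program, Commuter Stipend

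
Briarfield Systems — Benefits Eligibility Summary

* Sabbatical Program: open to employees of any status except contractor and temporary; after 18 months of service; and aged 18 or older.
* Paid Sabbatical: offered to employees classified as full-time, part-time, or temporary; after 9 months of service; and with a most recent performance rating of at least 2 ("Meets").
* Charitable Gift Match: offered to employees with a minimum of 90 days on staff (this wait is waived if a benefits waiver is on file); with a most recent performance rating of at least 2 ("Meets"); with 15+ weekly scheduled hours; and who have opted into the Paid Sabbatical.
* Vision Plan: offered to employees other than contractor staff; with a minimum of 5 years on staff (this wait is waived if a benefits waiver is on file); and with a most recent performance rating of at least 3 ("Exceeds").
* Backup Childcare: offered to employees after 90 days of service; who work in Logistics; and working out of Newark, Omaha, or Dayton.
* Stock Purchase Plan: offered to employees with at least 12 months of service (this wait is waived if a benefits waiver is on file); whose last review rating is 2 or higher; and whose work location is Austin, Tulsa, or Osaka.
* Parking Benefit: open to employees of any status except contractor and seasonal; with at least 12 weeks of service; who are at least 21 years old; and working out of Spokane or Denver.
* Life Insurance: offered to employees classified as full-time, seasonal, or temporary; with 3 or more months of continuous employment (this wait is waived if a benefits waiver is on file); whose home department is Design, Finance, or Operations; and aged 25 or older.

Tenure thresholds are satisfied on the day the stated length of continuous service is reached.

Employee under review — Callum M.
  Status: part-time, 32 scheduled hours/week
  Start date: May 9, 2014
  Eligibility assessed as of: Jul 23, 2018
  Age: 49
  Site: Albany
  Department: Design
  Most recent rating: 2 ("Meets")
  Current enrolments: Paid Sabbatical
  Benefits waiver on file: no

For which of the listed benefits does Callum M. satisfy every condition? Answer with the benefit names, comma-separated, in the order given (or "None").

Sabbatical Program, Paid Sabbatical, Charitable Gift Match

Service from May 9, 2014 to Jul 23, 2018: 1536 days.
Sabbatical Program — status part-time ✓ (not excluded); service 1536 days ≥ 18 months (≈540 days) ✓; age 49 ≥ 18 ✓ → eligible.
Paid Sabbatical — status part-time ✓; service 1536 days ≥ 9 months (≈270 days) ✓; rating 2 ≥ 2 ✓ → eligible.
Charitable Gift Match — no waiver, service 1536 days ≥ 90 days ✓; rating 2 ≥ 2 ✓; 32 hrs/wk ≥ 15 ✓; enrolled in Paid Sabbatical ✓ → eligible.
Vision Plan — status part-time ✓ (not excluded); no waiver, service 1536 days < 5 years (≈1825 days) ✗ → not eligible.
Backup Childcare — service 1536 days ≥ 90 days ✓; dept Design ✗ → not eligible.
Stock Purchase Plan — no waiver, service 1536 days ≥ 12 months (≈360 days) ✓; rating 2 ≥ 2 ✓; site Albany ✗ (not Austin, Tulsa, or Osaka) → not eligible.
Parking Benefit — status part-time ✓ (not excluded); service 1536 days ≥ 12 weeks (≈84 days) ✓; age 49 ≥ 21 ✓; site Albany ✗ (not Spokane or Denver) → not eligible.
Life Insurance — status part-time ✗ (requires full-time, seasonal, or temporary) → not eligible.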